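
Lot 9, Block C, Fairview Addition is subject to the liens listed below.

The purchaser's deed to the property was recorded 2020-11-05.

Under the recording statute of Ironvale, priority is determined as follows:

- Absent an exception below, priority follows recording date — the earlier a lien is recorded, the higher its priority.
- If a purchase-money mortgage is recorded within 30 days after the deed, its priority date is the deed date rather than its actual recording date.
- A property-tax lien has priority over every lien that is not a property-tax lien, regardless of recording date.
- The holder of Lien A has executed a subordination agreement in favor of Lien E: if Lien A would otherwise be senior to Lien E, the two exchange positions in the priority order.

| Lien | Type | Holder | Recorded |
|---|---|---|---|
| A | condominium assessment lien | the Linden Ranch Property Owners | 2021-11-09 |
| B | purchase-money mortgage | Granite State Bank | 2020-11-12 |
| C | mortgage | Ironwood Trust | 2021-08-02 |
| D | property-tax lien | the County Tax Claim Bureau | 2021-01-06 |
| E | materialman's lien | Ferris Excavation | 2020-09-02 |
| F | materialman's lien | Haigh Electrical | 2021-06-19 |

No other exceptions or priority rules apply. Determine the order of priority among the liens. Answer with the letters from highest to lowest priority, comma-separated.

Effective dates after the stated exceptions: B was recorded within the 30-day window, so its effective date is the deed date 2020-11-05.
D is a property-tax lien and takes priority over every other lien.
Remaining liens by effective date: E (2020-09-02), B (2020-11-05), F (2021-06-19), C (2021-08-02), A (2021-11-09).
A already ranks below E; the subordination has no effect.

D, E, B, F, C, A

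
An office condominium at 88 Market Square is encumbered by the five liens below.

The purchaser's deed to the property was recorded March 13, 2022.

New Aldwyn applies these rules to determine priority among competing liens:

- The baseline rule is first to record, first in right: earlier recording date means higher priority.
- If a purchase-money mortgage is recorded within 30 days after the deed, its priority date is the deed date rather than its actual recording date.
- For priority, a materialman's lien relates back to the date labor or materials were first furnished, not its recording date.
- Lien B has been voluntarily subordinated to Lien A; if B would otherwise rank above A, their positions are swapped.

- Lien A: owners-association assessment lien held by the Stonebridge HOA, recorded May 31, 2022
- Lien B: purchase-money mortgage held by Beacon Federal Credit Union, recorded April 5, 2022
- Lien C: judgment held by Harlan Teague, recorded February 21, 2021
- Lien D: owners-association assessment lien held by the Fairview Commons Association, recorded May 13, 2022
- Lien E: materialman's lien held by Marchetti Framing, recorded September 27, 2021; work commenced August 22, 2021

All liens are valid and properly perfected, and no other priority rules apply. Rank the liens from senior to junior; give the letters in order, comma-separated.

C, E, A, D, B

Adjusting effective dates: B's effective date is the deed date, March 13, 2022; E's effective date is August 22, 2021, when work began.
By effective date: C (February 21, 2021), E (August 22, 2021), B (March 13, 2022), D (May 13, 2022), A (May 31, 2022).
Because B would otherwise rank above A, the subordination swaps them.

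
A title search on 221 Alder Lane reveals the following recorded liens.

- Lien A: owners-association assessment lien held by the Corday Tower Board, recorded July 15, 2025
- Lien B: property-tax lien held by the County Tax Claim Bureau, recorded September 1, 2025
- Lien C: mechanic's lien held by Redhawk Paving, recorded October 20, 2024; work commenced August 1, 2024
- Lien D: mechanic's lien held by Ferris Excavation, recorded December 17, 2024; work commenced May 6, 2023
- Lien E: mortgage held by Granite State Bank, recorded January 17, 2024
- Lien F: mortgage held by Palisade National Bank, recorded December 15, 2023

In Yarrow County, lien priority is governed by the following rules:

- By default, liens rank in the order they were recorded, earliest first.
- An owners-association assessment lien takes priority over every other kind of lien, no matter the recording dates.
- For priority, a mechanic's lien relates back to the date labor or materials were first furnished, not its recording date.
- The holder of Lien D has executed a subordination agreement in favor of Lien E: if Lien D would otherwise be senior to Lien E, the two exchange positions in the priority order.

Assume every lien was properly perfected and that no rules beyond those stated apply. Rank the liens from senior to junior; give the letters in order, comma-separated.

A, E, F, D, C, B

Effective dates after the stated exceptions: C's effective date is August 1, 2024, when work began; D's effective date is May 6, 2023, when work began.
A is an owners-association assessment lien and takes priority over every other lien.
Ordering the rest by effective date: D (May 6, 2023), F (December 15, 2023), E (January 17, 2024), C (August 1, 2024), B (September 1, 2025).
D is senior to E before the subordination, so the two trade places.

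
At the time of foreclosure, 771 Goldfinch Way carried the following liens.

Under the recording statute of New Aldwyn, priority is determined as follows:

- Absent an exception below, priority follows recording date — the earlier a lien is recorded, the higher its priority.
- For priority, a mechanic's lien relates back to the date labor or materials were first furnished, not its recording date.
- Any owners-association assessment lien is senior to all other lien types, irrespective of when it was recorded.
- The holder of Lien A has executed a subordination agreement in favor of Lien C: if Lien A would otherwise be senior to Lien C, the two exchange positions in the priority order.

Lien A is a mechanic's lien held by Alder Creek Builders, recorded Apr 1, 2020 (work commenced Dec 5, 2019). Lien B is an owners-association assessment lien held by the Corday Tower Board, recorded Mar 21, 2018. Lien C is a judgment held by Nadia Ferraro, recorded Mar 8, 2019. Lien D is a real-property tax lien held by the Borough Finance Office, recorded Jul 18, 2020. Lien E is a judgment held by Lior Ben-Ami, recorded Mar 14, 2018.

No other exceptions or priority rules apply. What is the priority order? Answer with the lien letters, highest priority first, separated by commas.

Effective dates: A relates back to Dec 5, 2019 (work commenced).
B is an owners-association assessment lien, so it outranks all other liens regardless of date.
The other liens, earliest effective date first: E (Mar 14, 2018), C (Mar 8, 2019), A (Dec 5, 2019), D (Jul 18, 2020).
A is already junior to C, so the subordination agreement changes nothing.

B, E, C, A, D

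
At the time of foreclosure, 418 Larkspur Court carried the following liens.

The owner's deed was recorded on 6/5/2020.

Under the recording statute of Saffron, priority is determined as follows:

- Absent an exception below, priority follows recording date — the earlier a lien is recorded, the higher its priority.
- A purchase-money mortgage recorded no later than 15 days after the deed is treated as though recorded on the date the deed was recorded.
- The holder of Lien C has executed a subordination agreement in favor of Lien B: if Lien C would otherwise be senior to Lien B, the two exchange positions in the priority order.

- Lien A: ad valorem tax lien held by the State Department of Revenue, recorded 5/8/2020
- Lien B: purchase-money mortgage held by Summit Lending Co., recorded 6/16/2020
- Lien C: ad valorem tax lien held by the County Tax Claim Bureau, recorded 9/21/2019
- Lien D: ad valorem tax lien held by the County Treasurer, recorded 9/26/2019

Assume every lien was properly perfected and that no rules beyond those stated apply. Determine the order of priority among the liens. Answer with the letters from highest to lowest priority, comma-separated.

Effective dates after the stated exceptions: B was recorded within the 15-day window, so its effective date is the deed date 6/5/2020.
Ordering by effective date: C (9/21/2019), D (9/26/2019), A (5/8/2020), B (6/5/2020).
Because C would otherwise rank above B, the subordination swaps them.

B, D, A, C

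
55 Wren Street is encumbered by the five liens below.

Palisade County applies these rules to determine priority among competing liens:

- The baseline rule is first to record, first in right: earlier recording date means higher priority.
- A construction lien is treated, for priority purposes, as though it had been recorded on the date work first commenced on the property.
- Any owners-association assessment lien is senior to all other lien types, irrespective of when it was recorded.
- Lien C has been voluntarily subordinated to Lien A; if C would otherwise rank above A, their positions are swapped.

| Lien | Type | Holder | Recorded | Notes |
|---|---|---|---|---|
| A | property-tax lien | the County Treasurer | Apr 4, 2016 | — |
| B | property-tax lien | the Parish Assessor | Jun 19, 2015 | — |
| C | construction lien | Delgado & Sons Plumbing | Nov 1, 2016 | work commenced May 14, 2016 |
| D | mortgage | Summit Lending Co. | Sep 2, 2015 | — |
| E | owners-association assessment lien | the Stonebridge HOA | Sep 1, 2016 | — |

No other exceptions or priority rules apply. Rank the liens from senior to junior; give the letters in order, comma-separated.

E, B, D, A, C

First, effective dates: C relates back to May 14, 2016 (work commenced).
As an owners-association assessment lien, E is senior to every other lien.
Among the remaining liens, by effective date: B (Jun 19, 2015), D (Sep 2, 2015), A (Apr 4, 2016), C (May 14, 2016).
Since C is not senior to A, the subordination leaves the order unchanged.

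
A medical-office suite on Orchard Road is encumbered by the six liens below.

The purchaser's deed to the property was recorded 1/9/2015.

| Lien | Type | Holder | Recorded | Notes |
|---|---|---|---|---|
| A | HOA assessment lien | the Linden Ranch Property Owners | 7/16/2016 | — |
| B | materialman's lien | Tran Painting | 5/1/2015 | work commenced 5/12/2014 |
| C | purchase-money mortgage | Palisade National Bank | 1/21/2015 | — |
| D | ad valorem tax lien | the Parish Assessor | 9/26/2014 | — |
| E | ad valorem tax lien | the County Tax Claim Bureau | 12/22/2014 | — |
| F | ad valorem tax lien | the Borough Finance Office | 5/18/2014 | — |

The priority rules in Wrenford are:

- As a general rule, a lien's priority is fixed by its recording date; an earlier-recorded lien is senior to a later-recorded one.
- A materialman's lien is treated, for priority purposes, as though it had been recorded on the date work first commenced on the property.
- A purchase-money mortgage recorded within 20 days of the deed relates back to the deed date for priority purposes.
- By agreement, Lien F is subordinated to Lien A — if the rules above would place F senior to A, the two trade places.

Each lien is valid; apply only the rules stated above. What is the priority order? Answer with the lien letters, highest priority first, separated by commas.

First, effective dates: B is treated as recorded 5/12/2014, the work-commencement date; C was recorded within the 20-day window, so its effective date is the deed date 1/9/2015.
By effective date: B (5/12/2014), F (5/18/2014), D (9/26/2014), E (12/22/2014), C (1/9/2015), A (7/16/2016).
F would otherwise be senior to A, so under the subordination agreement F and A exchange positions.

B, A, D, E, C, F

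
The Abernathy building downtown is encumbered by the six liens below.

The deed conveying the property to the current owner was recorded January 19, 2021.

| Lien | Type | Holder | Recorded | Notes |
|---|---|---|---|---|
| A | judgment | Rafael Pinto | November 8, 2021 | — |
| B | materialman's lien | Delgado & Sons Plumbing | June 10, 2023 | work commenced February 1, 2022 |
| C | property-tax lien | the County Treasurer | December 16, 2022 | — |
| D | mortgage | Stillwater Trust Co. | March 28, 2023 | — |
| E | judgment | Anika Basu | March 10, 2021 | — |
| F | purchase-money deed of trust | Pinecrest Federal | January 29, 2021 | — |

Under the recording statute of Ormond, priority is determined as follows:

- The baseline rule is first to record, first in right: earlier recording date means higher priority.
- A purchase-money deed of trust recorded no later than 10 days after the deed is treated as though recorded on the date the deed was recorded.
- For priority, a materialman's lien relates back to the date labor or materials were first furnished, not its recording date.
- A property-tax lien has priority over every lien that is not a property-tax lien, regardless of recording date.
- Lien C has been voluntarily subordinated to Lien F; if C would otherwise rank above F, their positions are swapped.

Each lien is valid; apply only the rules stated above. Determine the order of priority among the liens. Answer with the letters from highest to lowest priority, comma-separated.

Effective dates after the stated exceptions: B relates back to February 1, 2022 (work commenced); F was recorded within the 10-day window, so its effective date is the deed date January 19, 2021.
C is a property-tax lien, so it outranks all other liens regardless of date.
Among the remaining liens, by effective date: F (January 19, 2021), E (March 10, 2021), A (November 8, 2021), B (February 1, 2022), D (March 28, 2023).
The subordination applies — C was senior to F — so C and F swap.

F, C, E, A, B, D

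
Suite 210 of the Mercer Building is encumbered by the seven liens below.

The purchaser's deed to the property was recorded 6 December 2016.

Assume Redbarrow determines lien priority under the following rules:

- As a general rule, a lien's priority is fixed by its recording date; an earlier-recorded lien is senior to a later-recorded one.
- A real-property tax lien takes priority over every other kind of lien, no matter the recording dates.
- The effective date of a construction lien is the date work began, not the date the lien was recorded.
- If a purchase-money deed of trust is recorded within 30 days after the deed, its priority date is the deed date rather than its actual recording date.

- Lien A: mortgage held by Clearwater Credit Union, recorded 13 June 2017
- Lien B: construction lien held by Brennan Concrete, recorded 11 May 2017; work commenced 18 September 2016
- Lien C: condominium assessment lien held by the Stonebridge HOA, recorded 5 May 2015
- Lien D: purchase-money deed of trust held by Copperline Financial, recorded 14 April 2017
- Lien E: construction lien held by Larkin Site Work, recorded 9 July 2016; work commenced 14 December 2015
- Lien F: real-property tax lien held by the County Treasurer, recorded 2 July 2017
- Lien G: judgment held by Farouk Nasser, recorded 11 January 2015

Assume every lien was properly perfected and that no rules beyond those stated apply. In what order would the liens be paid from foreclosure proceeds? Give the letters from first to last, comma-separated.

Adjusting effective dates: B relates back to 18 September 2016 (work commenced); D missed the 30-day window (129 days after the deed), so its recording date stands; E relates back to 14 December 2015 (work commenced).
F is a real-property tax lien, so it outranks all other liens regardless of date.
Ordering the rest by effective date: G (11 January 2015), C (5 May 2015), E (14 December 2015), B (18 September 2016), D (14 April 2017), A (13 June 2017).

F, G, C, E, B, D, A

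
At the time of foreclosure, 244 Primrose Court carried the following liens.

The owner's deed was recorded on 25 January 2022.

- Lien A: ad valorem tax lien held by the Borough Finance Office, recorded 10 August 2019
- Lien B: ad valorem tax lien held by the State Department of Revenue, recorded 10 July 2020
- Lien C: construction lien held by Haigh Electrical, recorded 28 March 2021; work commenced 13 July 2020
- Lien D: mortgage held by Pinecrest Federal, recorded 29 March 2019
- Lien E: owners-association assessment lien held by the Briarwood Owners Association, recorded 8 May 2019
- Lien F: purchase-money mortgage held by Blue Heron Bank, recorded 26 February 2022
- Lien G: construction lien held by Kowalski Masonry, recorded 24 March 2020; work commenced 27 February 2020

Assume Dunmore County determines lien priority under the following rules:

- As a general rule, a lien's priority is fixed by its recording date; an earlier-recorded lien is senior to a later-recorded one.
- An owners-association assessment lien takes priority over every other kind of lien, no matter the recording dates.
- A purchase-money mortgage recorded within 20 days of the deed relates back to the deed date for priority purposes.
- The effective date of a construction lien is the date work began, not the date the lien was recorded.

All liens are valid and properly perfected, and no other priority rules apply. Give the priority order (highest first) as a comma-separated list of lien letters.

E, D, A, G, B, C, F

Effective dates: C's effective date is 13 July 2020, when work began; F was recorded 32 days after the deed — beyond 20 days — so no relation-back applies; G is treated as recorded 27 February 2020, the work-commencement date.
E, as an owners-association assessment lien, has superpriority and ranks first.
Among the remaining liens, by effective date: D (29 March 2019), A (10 August 2019), G (27 February 2020), B (10 July 2020), C (13 July 2020), F (26 February 2022).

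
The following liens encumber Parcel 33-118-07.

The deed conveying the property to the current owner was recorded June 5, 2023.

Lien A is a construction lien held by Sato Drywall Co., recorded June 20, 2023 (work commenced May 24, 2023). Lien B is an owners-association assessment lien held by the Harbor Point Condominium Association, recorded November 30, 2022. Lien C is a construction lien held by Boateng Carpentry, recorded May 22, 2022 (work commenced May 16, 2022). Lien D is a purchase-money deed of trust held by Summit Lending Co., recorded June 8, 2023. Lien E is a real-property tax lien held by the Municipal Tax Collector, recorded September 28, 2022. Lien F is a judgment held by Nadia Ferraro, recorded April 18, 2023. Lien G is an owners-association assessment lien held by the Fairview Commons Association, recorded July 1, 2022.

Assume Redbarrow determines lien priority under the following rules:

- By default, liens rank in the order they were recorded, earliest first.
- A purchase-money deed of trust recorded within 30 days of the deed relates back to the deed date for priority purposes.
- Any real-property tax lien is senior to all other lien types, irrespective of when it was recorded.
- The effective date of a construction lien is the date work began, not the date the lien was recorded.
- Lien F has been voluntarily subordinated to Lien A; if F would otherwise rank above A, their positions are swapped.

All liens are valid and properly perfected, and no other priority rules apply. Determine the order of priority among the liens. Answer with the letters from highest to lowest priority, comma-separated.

E, C, G, B, A, F, D

Effective dates after the stated exceptions: A relates back to May 24, 2023 (work commenced); C relates back to May 16, 2022 (work commenced); D relates back to the deed date June 5, 2023.
As a real-property tax lien, E is senior to every other lien.
Among the remaining liens, by effective date: C (May 16, 2022), G (July 1, 2022), B (November 30, 2022), F (April 18, 2023), A (May 24, 2023), D (June 5, 2023).
F would otherwise be senior to A, so under the subordination agreement F and A exchange positions.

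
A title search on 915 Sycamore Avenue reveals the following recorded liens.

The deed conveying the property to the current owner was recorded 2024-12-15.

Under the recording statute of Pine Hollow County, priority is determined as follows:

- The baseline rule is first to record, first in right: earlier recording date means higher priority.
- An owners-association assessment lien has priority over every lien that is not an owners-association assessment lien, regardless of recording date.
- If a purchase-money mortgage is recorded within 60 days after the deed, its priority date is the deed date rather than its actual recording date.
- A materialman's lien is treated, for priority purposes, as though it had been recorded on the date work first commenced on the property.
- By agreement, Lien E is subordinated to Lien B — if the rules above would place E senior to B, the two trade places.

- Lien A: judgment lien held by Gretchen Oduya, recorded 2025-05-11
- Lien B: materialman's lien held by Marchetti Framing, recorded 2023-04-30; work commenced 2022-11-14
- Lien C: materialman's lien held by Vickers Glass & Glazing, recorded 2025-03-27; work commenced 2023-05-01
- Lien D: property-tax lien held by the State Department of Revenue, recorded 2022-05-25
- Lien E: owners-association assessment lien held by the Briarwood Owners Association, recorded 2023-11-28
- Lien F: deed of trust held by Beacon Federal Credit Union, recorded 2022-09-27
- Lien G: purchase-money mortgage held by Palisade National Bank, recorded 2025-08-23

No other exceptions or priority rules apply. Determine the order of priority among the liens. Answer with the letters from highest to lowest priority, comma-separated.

Effective dates after the stated exceptions: B relates back to 2022-11-14 (work commenced); C's effective date is 2023-05-01, when work began; G was recorded 251 days after the deed, outside the 60-day window, so it keeps its recording date.
E is an owners-association assessment lien and takes priority over every other lien.
Among the remaining liens, by effective date: D (2022-05-25), F (2022-09-27), B (2022-11-14), C (2023-05-01), A (2025-05-11), G (2025-08-23).
The subordination applies — E was senior to B — so E and B swap.

B, D, F, E, C, A, G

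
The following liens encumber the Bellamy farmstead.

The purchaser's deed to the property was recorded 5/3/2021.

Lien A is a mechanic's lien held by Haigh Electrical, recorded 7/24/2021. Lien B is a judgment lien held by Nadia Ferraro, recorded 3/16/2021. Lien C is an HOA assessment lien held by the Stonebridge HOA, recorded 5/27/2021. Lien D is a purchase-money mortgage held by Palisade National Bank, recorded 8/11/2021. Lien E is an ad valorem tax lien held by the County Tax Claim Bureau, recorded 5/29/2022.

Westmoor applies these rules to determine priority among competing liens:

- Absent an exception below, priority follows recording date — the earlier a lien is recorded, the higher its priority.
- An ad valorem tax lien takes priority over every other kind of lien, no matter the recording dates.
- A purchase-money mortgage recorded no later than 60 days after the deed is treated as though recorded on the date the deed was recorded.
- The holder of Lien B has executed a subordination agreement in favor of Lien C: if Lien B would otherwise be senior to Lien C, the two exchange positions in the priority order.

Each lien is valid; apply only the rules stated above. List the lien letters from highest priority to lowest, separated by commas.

Effective dates after the stated exceptions: D was recorded 100 days after the deed — beyond 60 days — so no relation-back applies.
E is an ad valorem tax lien, so it outranks all other liens regardless of date.
Ordering the rest by effective date: B (3/16/2021), C (5/27/2021), A (7/24/2021), D (8/11/2021).
B is senior to C before the subordination, so the two trade places.

E, C, B, A, D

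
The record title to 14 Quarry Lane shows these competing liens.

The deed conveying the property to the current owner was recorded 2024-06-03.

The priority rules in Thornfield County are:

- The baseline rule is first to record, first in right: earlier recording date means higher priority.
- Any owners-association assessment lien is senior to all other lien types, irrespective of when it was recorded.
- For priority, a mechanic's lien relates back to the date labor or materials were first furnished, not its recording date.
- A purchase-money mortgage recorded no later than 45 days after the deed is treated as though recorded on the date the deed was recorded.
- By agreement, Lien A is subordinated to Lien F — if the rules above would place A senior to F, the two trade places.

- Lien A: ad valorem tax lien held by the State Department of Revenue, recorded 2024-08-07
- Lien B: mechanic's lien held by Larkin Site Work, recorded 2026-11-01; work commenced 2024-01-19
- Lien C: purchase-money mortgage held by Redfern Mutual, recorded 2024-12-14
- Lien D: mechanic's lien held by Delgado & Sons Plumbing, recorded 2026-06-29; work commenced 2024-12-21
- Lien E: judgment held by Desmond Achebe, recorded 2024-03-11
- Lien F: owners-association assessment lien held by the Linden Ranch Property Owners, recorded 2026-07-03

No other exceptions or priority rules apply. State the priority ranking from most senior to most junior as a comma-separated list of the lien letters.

First, effective dates: B relates back to 2024-01-19 (work commenced); C was recorded 194 days after the deed — beyond 45 days — so no relation-back applies; D's effective date is 2024-12-21, when work began.
As an owners-association assessment lien, F is senior to every other lien.
The other liens, earliest effective date first: B (2024-01-19), E (2024-03-11), A (2024-08-07), C (2024-12-14), D (2024-12-21).
A already ranks below F; the subordination has no effect.

F, B, E, A, C, D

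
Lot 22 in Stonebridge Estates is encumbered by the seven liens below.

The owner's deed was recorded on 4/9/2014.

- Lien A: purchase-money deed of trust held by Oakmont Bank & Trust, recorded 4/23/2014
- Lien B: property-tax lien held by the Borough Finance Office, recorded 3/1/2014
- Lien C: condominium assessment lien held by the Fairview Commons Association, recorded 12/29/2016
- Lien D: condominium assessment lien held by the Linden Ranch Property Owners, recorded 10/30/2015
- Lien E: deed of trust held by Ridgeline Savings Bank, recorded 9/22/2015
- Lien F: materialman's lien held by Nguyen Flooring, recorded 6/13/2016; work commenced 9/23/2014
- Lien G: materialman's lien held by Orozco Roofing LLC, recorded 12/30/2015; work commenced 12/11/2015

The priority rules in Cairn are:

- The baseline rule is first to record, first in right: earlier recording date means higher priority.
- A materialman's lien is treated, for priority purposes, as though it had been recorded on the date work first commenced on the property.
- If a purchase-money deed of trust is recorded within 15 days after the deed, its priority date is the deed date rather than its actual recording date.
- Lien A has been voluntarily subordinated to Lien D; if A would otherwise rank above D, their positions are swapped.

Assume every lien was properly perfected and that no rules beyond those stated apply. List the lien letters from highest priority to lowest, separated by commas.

Effective dates: A's effective date is the deed date, 4/9/2014; F is treated as recorded 9/23/2014, the work-commencement date; G's effective date is 12/11/2015, when work began.
Ordering by effective date: B (3/1/2014), A (4/9/2014), F (9/23/2014), E (9/22/2015), D (10/30/2015), G (12/11/2015), C (12/29/2016).
The subordination applies — A was senior to D — so A and D swap.

B, D, F, E, A, G, C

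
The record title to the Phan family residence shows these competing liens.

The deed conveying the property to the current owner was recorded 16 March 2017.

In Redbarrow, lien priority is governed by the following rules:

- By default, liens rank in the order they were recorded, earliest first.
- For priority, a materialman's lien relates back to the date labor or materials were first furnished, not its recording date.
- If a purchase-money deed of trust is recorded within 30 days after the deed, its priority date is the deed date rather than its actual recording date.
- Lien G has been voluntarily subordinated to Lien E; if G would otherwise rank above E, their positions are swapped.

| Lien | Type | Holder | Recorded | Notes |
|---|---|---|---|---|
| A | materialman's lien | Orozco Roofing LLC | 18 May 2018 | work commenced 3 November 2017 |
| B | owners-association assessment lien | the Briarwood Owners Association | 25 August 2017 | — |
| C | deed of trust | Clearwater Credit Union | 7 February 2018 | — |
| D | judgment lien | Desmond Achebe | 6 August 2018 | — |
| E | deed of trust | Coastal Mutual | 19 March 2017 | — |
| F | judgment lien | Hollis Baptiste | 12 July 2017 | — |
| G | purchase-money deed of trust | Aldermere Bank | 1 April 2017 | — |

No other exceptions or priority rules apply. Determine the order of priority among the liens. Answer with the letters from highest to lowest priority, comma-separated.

Effective dates: A is treated as recorded 3 November 2017, the work-commencement date; G was recorded within the 30-day window, so its effective date is the deed date 16 March 2017.
Sorted by effective date: G (16 March 2017), E (19 March 2017), F (12 July 2017), B (25 August 2017), A (3 November 2017), C (7 February 2018), D (6 August 2018).
The subordination applies — G was senior to E — so G and E swap.

E, G, F, B, A, C, D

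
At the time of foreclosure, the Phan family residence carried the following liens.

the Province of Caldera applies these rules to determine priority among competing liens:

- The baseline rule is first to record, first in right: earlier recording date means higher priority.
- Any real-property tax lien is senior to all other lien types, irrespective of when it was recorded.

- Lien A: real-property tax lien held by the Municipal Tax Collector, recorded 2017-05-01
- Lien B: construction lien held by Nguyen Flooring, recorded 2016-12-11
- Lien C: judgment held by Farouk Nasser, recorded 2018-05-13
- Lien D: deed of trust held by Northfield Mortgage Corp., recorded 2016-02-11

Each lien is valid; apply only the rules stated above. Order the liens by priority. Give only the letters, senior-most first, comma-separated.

A is a real-property tax lien and takes priority over every other lien.
Remaining liens by effective date: D (2016-02-11), B (2016-12-11), C (2018-05-13).

A, D, B, C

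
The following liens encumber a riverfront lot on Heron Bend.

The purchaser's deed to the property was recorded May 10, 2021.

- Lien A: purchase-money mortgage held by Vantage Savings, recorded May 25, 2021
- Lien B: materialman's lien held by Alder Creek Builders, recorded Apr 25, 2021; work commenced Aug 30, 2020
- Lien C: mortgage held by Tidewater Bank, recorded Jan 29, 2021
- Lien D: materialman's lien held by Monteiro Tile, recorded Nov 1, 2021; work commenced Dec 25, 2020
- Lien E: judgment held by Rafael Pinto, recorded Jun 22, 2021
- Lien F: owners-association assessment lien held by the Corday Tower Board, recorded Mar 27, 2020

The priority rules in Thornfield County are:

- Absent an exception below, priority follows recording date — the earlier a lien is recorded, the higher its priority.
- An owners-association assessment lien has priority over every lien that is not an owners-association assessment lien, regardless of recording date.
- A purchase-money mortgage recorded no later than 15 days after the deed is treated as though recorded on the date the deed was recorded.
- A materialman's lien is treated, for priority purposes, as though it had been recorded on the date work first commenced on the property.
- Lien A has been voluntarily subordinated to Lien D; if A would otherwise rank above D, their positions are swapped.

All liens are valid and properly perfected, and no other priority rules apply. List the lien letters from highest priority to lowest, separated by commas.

F, B, D, C, A, E

Effective dates after the stated exceptions: A was recorded within the 15-day window, so its effective date is the deed date May 10, 2021; B's effective date is Aug 30, 2020, when work began; D is treated as recorded Dec 25, 2020, the work-commencement date.
F is an owners-association assessment lien and takes priority over every other lien.
Remaining liens by effective date: B (Aug 30, 2020), D (Dec 25, 2020), C (Jan 29, 2021), A (May 10, 2021), E (Jun 22, 2021).
A is already junior to D, so the subordination agreement changes nothing.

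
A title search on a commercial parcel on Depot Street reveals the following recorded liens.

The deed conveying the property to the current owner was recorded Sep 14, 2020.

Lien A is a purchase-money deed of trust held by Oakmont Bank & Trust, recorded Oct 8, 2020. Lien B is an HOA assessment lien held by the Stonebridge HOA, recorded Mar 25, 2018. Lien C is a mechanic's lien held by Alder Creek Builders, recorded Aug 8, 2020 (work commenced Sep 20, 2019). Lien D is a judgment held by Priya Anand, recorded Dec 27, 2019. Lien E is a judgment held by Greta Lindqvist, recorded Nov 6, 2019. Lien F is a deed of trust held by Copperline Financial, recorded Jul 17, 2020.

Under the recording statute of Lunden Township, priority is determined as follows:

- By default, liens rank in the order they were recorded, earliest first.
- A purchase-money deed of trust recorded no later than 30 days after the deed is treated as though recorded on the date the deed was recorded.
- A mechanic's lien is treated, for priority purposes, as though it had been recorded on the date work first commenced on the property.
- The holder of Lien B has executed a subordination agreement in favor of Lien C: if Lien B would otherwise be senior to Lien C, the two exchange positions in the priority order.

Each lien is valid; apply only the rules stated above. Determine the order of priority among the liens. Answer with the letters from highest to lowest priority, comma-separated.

C, B, E, D, F, A

Effective dates after the stated exceptions: A was recorded within the 30-day window, so its effective date is the deed date Sep 14, 2020; C's effective date is Sep 20, 2019, when work began.
By effective date: B (Mar 25, 2018), C (Sep 20, 2019), E (Nov 6, 2019), D (Dec 27, 2019), F (Jul 17, 2020), A (Sep 14, 2020).
The subordination applies — B was senior to C — so B and C swap.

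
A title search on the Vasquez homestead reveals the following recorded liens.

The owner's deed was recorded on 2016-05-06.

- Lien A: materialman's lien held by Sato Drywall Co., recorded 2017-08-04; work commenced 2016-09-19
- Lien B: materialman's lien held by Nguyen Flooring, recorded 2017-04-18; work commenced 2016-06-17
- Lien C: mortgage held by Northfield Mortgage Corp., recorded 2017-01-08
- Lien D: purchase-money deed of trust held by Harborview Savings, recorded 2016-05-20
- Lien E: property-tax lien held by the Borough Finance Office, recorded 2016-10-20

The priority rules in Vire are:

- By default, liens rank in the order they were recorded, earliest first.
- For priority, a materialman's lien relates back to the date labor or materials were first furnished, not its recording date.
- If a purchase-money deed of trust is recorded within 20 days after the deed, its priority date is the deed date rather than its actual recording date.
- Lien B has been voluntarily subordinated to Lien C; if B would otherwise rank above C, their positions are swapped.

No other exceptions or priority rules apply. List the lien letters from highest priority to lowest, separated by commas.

D, C, A, E, B

First, effective dates: A is treated as recorded 2016-09-19, the work-commencement date; B's effective date is 2016-06-17, when work began; D relates back to the deed date 2016-05-06.
By effective date: D (2016-05-06), B (2016-06-17), A (2016-09-19), E (2016-10-20), C (2017-01-08).
The subordination applies — B was senior to C — so B and C swap.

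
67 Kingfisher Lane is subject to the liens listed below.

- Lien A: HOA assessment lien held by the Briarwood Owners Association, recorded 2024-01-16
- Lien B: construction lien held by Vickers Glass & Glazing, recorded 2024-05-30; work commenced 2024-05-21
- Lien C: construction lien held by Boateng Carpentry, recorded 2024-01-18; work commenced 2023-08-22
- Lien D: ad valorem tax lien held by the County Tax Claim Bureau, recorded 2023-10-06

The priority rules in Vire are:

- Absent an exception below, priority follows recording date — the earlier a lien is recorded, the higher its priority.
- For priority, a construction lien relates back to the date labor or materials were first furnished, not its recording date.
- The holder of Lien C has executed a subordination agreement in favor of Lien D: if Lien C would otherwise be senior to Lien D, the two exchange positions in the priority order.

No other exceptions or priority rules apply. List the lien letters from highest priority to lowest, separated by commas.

D, C, A, B

First, effective dates: B relates back to 2024-05-21 (work commenced); C's effective date is 2023-08-22, when work began.
Ordering by effective date: C (2023-08-22), D (2023-10-06), A (2024-01-16), B (2024-05-21).
C is senior to D before the subordination, so the two trade places.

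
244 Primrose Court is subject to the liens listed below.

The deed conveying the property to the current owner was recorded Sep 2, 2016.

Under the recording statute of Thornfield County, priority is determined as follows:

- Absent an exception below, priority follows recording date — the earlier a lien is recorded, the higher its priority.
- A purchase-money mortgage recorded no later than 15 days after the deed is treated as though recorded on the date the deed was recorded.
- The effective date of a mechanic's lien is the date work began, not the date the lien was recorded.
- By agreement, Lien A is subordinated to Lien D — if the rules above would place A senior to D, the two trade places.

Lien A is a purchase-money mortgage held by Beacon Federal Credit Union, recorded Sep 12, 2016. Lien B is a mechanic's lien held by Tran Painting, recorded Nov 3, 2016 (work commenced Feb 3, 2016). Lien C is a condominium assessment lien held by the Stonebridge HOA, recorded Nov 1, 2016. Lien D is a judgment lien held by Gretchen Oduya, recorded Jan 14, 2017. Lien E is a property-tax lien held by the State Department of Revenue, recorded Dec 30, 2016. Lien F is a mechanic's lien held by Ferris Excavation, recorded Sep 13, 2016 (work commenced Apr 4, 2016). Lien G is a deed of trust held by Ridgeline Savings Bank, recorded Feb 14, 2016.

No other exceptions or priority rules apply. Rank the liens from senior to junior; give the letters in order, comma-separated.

B, G, F, D, C, E, A

Effective dates after the stated exceptions: A relates back to the deed date Sep 2, 2016; B relates back to Feb 3, 2016 (work commenced); F is treated as recorded Apr 4, 2016, the work-commencement date.
By effective date: B (Feb 3, 2016), G (Feb 14, 2016), F (Apr 4, 2016), A (Sep 2, 2016), C (Nov 1, 2016), E (Dec 30, 2016), D (Jan 14, 2017).
The subordination applies — A was senior to D — so A and D swap.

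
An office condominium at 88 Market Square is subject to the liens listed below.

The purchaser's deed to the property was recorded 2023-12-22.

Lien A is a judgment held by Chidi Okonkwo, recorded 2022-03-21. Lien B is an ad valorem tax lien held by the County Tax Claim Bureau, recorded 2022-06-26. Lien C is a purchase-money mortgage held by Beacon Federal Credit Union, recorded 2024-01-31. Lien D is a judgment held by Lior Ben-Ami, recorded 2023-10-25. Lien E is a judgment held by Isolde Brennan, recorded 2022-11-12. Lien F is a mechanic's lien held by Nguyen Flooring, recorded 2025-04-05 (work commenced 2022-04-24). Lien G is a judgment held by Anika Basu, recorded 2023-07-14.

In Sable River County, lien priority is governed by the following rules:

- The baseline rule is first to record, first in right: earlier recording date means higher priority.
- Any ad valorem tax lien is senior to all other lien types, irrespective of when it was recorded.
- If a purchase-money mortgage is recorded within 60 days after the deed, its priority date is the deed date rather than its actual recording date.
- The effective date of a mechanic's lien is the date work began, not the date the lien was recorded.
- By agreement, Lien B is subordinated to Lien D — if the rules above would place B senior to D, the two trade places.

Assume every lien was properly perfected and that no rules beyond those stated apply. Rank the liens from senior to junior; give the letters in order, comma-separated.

Effective dates after the stated exceptions: C was recorded within the 60-day window, so its effective date is the deed date 2023-12-22; F is treated as recorded 2022-04-24, the work-commencement date.
B, as an ad valorem tax lien, has superpriority and ranks first.
Remaining liens by effective date: A (2022-03-21), F (2022-04-24), E (2022-11-12), G (2023-07-14), D (2023-10-25), C (2023-12-22).
B is senior to D before the subordination, so the two trade places.

D, A, F, E, G, B, C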